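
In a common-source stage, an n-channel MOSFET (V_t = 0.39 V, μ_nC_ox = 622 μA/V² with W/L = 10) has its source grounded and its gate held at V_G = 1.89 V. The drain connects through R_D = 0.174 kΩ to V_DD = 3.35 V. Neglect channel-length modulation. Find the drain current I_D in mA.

V_GS = V_G = 1.89 V, so V_ov = 1.89 − 0.39 = 1.5 V.
k_n = μ_nC_ox · (W/L) = 6.22 mA/V².
Assume saturation: I_D = ½ k_n V_ov² = 0.5 × 6.22 × 1.5² = 7 mA, giving V_DS = V_DD − I_D R_D = 3.35 − 7 × 0.174 = 2.13 V.
V_DS = 2.13 V ≥ V_ov = 1.5 V, confirming saturation.

I_D = 7.00 mA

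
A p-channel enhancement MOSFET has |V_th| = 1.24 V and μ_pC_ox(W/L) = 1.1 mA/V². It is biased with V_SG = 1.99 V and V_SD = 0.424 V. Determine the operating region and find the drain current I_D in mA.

Triode; I_D = 0.251 mA

V_ov = V_SG − |V_th| = 1.99 − 1.24 = 0.75 V.
Since V_SD = 0.424 V < V_ov = 0.75 V, the device is in the triode region.
I_D = k_p [V_ov · V_SD − ½ V_SD²] = 1.1 × [0.75 × 0.424 − 0.5 × 0.424²] = 0.251 mA.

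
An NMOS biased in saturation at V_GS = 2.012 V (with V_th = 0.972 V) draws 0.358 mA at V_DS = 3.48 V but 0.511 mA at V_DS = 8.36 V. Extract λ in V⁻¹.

λ = 0.126 V⁻¹

With V_GS fixed, I_D ∝ (1 + λ V_DS) in saturation, so I_D2/I_D1 = (1 + λ V_DS2)/(1 + λ V_DS1).
0.511/0.358 = 1.427 = (1 + 8.36 λ)/(1 + 3.48 λ).
Solving: λ (I_D1 V_DS2 − I_D2 V_DS1) = I_D2 − I_D1, so λ = (0.511 − 0.358) / (0.358 × 8.36 − 0.511 × 3.48) = 0.153 / 1.21 = 0.126 V⁻¹.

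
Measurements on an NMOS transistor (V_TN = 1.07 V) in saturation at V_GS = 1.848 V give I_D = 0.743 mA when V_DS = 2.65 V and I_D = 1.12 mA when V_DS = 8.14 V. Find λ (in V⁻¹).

With V_GS fixed, I_D ∝ (1 + λ V_DS) in saturation, so I_D2/I_D1 = (1 + λ V_DS2)/(1 + λ V_DS1).
1.12/0.743 = 1.507 = (1 + 8.14 λ)/(1 + 2.65 λ).
Solving: λ (I_D1 V_DS2 − I_D2 V_DS1) = I_D2 − I_D1, so λ = (1.12 − 0.743) / (0.743 × 8.14 − 1.12 × 2.65) = 0.377 / 3.08 = 0.122 V⁻¹.

λ = 0.122 V⁻¹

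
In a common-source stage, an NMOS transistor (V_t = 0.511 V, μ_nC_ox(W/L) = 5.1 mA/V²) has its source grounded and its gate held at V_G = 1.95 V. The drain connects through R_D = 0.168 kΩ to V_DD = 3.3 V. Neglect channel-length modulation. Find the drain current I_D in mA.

V_GS = V_G = 1.95 V, so V_ov = 1.95 − 0.511 = 1.44 V.
Assume saturation: I_D = ½ k_n V_ov² = 0.5 × 5.1 × 1.44² = 5.28 mA, giving V_DS = V_DD − I_D R_D = 3.3 − 5.28 × 0.168 = 2.41 V.
V_DS = 2.41 V ≥ V_ov = 1.44 V, confirming saturation.

I_D = 5.28 mA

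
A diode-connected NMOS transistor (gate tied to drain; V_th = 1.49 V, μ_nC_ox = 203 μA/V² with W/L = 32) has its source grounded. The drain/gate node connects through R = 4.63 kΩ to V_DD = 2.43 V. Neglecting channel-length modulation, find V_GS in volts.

With gate tied to drain, V_GS = V_DS ≥ V_GS − V_th, so the device is in saturation.
k_n = μ_nC_ox · (W/L) = 6.496 mA/V².
KCL at the drain: ½ k_n (V_GS − V_th)² = (V_DD − V_GS)/R.
Let x = V_GS − 1.49. Then 15 x² + x − 0.94 = 0, giving x = 0.219 V (positive root), so V_GS = 1.71 V.
I_D = (V_DD − V_GS)/R = (2.43 − 1.71) / 4.63 = 0.156 mA.

V_GS = 1.71 V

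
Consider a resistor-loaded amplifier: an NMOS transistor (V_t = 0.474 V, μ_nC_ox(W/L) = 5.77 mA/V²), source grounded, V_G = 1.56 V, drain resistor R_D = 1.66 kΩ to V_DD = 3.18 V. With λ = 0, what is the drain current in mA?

V_GS = V_G = 1.56 V, so V_ov = 1.56 − 0.474 = 1.09 V.
Assume saturation: I_D = ½ k_n V_ov² = 0.5 × 5.77 × 1.09² = 3.4 mA, giving V_DS = V_DD − I_D R_D = 3.18 − 3.4 × 1.66 = -2.47 V.
But -2.47 V < V_ov = 1.09 V, so the device is actually in triode.
In triode I_D = k_n[V_ov V_DS − ½ V_DS²] and I_D = (V_DD − V_DS)/R_D. Equating: 4.79 V_DS² − 11.4 V_DS + 3.18 = 0, giving V_DS = 0.323 V (the root below V_ov).
I_D = (3.18 − 0.323) / 1.66 = 1.72 mA.

I_D = 1.72 mA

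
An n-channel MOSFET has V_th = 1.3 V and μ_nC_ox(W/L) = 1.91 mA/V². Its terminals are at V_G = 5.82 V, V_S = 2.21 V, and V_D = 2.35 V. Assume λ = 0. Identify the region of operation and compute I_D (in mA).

V_GS = V_G − V_S = 5.82 − 2.21 = 3.61 V; V_DS = V_D − V_S = 2.35 − 2.21 = 0.14 V.
V_ov = V_GS − V_th = 3.61 − 1.3 = 2.31 V.
Since V_DS = 0.14 V < V_ov = 2.31 V, the device is in the triode region.
I_D = k_n [V_ov · V_DS − ½ V_DS²] = 1.91 × [2.31 × 0.14 − 0.5 × 0.14²] = 0.599 mA.

Triode; I_D = 0.599 mA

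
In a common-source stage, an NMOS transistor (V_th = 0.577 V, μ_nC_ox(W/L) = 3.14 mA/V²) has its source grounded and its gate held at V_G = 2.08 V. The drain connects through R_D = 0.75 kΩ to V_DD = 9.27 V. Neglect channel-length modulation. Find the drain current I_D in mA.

I_D = 3.55 mA

V_GS = V_G = 2.08 V, so V_ov = 2.08 − 0.577 = 1.5 V.
Assume saturation: I_D = ½ k_n V_ov² = 0.5 × 3.14 × 1.5² = 3.55 mA, giving V_DS = V_DD − I_D R_D = 9.27 − 3.55 × 0.75 = 6.61 V.
V_DS = 6.61 V ≥ V_ov = 1.5 V, confirming saturation.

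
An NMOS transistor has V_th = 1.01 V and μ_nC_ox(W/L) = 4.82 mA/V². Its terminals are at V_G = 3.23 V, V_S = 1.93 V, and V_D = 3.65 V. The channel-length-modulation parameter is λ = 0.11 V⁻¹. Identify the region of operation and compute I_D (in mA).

V_GS = V_G − V_S = 3.23 − 1.93 = 1.3 V; V_DS = V_D − V_S = 3.65 − 1.93 = 1.72 V.
V_ov = V_GS − V_th = 1.3 − 1.01 = 0.29 V.
Since V_DS = 1.72 V ≥ V_ov = 0.29 V, the device is in saturation.
I_D = ½ k_n V_ov² (1 + λ V_DS) = 0.5 × 4.82 × 0.29² × (1 + 0.11 × 1.72) = 0.241 mA.

Saturation; I_D = 0.241 mA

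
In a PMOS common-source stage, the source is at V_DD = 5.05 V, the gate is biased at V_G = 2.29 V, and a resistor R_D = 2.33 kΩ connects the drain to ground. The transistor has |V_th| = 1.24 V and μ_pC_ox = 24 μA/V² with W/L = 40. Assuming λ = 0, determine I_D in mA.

V_SG = V_DD − V_G = 5.05 − 2.29 = 2.76 V, so V_ov = 2.76 − 1.24 = 1.52 V.
k_p = μ_pC_ox · (W/L) = 0.96 mA/V².
Assume saturation: I_D = ½ k_p V_ov² = 0.5 × 0.96 × 1.52² = 1.11 mA, giving V_SD = V_DD − I_D R_D = 5.05 − 1.11 × 2.33 = 2.47 V.
V_SD = 2.47 V ≥ V_ov = 1.52 V, confirming saturation.

I_D = 1.11 mA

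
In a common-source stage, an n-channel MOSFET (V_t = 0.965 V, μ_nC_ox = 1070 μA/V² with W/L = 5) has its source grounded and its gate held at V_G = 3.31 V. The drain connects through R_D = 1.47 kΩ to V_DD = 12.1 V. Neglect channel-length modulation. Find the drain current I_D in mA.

V_GS = V_G = 3.31 V, so V_ov = 3.31 − 0.965 = 2.35 V.
k_n = μ_nC_ox · (W/L) = 5.35 mA/V².
Assume saturation: I_D = ½ k_n V_ov² = 0.5 × 5.35 × 2.35² = 14.7 mA, giving V_DS = V_DD − I_D R_D = 12.1 − 14.7 × 1.47 = -9.52 V.
But -9.52 V < V_ov = 2.35 V, so the device is actually in triode.
In triode I_D = k_n[V_ov V_DS − ½ V_DS²] and I_D = (V_DD − V_DS)/R_D. Equating: 3.93 V_DS² − 19.44 V_DS + 12.1 = 0, giving V_DS = 0.73 V (the root below V_ov).
I_D = (12.1 − 0.73) / 1.47 = 7.73 mA.

I_D = 7.73 mA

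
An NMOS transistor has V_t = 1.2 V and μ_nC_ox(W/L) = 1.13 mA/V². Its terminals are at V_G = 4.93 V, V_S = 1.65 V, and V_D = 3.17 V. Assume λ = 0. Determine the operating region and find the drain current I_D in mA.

Triode; I_D = 2.27 mA

V_GS = V_G − V_S = 4.93 − 1.65 = 3.28 V; V_DS = V_D − V_S = 3.17 − 1.65 = 1.52 V.
V_ov = V_GS − V_t = 3.28 − 1.2 = 2.08 V.
Since V_DS = 1.52 V < V_ov = 2.08 V, the device is in the triode region.
I_D = k_n [V_ov · V_DS − ½ V_DS²] = 1.13 × [2.08 × 1.52 − 0.5 × 1.52²] = 2.27 mA.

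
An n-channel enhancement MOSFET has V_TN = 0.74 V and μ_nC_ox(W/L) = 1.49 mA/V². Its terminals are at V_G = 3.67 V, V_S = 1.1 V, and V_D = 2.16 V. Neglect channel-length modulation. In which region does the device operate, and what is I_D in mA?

V_GS = V_G − V_S = 3.67 − 1.1 = 2.57 V; V_DS = V_D − V_S = 2.16 − 1.1 = 1.06 V.
V_ov = V_GS − V_TN = 2.57 − 0.74 = 1.83 V.
Since V_DS = 1.06 V < V_ov = 1.83 V, the device is in the triode region.
I_D = k_n [V_ov · V_DS − ½ V_DS²] = 1.49 × [1.83 × 1.06 − 0.5 × 1.06²] = 2.05 mA.

Triode; I_D = 2.05 mA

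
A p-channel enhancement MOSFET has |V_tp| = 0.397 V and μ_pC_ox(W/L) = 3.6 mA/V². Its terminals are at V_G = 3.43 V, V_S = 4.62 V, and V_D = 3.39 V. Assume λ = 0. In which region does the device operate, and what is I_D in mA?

V_SG = V_S − V_G = 4.62 − 3.43 = 1.19 V; V_SD = V_S − V_D = 4.62 − 3.39 = 1.23 V.
V_ov = V_SG − |V_tp| = 1.19 − 0.397 = 0.793 V.
Since V_SD = 1.23 V ≥ V_ov = 0.793 V, the device is in saturation.
I_D = ½ k_p V_ov² = 0.5 × 3.6 × 0.793² = 1.13 mA.

Saturation; I_D = 1.13 mA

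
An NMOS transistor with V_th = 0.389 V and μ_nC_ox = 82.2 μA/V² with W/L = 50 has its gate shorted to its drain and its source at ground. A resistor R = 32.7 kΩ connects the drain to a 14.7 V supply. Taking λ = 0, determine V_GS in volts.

V_GS = 0.843 V

With gate tied to drain, V_GS = V_DS ≥ V_GS − V_th, so the device is in saturation.
k_n = μ_nC_ox · (W/L) = 4.11 mA/V².
KCL at the drain: ½ k_n (V_GS − V_th)² = (V_DD − V_GS)/R.
Let x = V_GS − 0.389. Then 67.2 x² + x − 14.31 = 0, giving x = 0.454 V (positive root), so V_GS = 0.843 V.
I_D = (V_DD − V_GS)/R = (14.7 − 0.843) / 32.7 = 0.424 mA.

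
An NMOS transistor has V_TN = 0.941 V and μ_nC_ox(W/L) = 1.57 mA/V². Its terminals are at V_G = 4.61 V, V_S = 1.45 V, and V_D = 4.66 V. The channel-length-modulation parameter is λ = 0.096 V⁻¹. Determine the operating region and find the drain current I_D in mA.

Saturation; I_D = 5.06 mA

V_GS = V_G − V_S = 4.61 − 1.45 = 3.16 V; V_DS = V_D − V_S = 4.66 − 1.45 = 3.21 V.
V_ov = V_GS − V_TN = 3.16 − 0.941 = 2.22 V.
Since V_DS = 3.21 V ≥ V_ov = 2.22 V, the device is in saturation.
I_D = ½ k_n V_ov² (1 + λ V_DS) = 0.5 × 1.57 × 2.22² × (1 + 0.096 × 3.21) = 5.06 mA.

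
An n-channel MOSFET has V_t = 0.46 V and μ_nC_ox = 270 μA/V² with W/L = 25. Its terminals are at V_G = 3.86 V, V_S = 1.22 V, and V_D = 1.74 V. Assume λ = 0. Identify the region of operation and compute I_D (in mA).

Triode; I_D = 6.74 mA

V_GS = V_G − V_S = 3.86 − 1.22 = 2.64 V; V_DS = V_D − V_S = 1.74 − 1.22 = 0.52 V.
k_n = μ_nC_ox · (W/L) = 6.75 mA/V².
V_ov = V_GS − V_t = 2.64 − 0.46 = 2.18 V.
Since V_DS = 0.52 V < V_ov = 2.18 V, the device is in the triode region.
I_D = k_n [V_ov · V_DS − ½ V_DS²] = 6.75 × [2.18 × 0.52 − 0.5 × 0.52²] = 6.74 mA.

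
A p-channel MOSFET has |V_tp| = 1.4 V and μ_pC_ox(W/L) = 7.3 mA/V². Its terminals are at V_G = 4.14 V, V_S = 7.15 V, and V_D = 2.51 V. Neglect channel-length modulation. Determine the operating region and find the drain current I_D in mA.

V_SG = V_S − V_G = 7.15 − 4.14 = 3.01 V; V_SD = V_S − V_D = 7.15 − 2.51 = 4.64 V.
V_ov = V_SG − |V_tp| = 3.01 − 1.4 = 1.61 V.
Since V_SD = 4.64 V ≥ V_ov = 1.61 V, the device is in saturation.
I_D = ½ k_p V_ov² = 0.5 × 7.3 × 1.61² = 9.46 mA.

Saturation; I_D = 9.46 mA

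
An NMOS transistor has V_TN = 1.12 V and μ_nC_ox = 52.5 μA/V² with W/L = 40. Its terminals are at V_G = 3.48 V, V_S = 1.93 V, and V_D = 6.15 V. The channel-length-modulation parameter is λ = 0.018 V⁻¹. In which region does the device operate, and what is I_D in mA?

Saturation; I_D = 0.209 mA

V_GS = V_G − V_S = 3.48 − 1.93 = 1.55 V; V_DS = V_D − V_S = 6.15 − 1.93 = 4.22 V.
k_n = μ_nC_ox · (W/L) = 2.1 mA/V².
V_ov = V_GS − V_TN = 1.55 − 1.12 = 0.43 V.
Since V_DS = 4.22 V ≥ V_ov = 0.43 V, the device is in saturation.
I_D = ½ k_n V_ov² (1 + λ V_DS) = 0.5 × 2.1 × 0.43² × (1 + 0.018 × 4.22) = 0.209 mA.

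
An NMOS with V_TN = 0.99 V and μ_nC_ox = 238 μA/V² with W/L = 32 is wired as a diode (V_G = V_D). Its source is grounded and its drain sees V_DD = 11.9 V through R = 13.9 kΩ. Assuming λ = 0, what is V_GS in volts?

V_GS = 1.43 V

With gate tied to drain, V_GS = V_DS ≥ V_GS − V_TN, so the device is in saturation.
k_n = μ_nC_ox · (W/L) = 7.616 mA/V².
KCL at the drain: ½ k_n (V_GS − V_TN)² = (V_DD − V_GS)/R.
Let x = V_GS − 0.99. Then 52.9 x² + x − 10.91 = 0, giving x = 0.445 V (positive root), so V_GS = 1.43 V.
I_D = (V_DD − V_GS)/R = (11.9 − 1.43) / 13.9 = 0.753 mA.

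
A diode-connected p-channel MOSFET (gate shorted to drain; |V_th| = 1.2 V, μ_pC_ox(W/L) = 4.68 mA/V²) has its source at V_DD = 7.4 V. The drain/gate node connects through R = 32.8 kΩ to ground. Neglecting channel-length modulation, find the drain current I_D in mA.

With gate tied to drain, V_SG = V_SD ≥ V_SG − |V_th|, so the device is in saturation.
KCL at the drain: ½ k_p (V_SG − |V_th|)² = (V_DD − V_SG)/R.
Let x = V_SG − 1.2. Then 76.8 x² + x − 6.2 = 0, giving x = 0.278 V (positive root), so V_SG = 1.48 V.
I_D = (V_DD − V_SG)/R = (7.4 − 1.48) / 32.8 = 0.181 mA.

I_D = 0.181 mA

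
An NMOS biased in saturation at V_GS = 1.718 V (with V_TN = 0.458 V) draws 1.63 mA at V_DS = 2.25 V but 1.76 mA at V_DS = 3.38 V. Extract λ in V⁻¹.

λ = 0.0839 V⁻¹

With V_GS fixed, I_D ∝ (1 + λ V_DS) in saturation, so I_D2/I_D1 = (1 + λ V_DS2)/(1 + λ V_DS1).
1.76/1.63 = 1.08 = (1 + 3.38 λ)/(1 + 2.25 λ).
Solving: λ (I_D1 V_DS2 − I_D2 V_DS1) = I_D2 − I_D1, so λ = (1.76 − 1.63) / (1.63 × 3.38 − 1.76 × 2.25) = 0.13 / 1.55 = 0.0839 V⁻¹.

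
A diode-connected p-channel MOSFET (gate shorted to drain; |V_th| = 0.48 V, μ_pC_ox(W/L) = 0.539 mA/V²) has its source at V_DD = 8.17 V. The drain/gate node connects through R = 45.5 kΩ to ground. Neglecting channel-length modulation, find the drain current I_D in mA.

With gate tied to drain, V_SG = V_SD ≥ V_SG − |V_th|, so the device is in saturation.
KCL at the drain: ½ k_p (V_SG − |V_th|)² = (V_DD − V_SG)/R.
Let x = V_SG − 0.48. Then 12.3 x² + x − 7.69 = 0, giving x = 0.752 V (positive root), so V_SG = 1.23 V.
I_D = (V_DD − V_SG)/R = (8.17 − 1.23) / 45.5 = 0.152 mA.

I_D = 0.152 mA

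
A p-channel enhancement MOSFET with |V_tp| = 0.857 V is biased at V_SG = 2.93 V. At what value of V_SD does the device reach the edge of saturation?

V_SD,sat = 2.07 V

The boundary between triode and saturation is V_SD = V_SG − |V_tp| = V_ov.
V_ov = 2.93 − 0.857 = 2.07 V.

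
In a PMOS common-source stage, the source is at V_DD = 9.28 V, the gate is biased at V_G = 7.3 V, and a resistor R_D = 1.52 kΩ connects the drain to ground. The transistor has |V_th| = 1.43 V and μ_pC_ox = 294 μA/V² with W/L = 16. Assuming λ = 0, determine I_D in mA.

V_SG = V_DD − V_G = 9.28 − 7.3 = 1.98 V, so V_ov = 1.98 − 1.43 = 0.55 V.
k_p = μ_pC_ox · (W/L) = 4.704 mA/V².
Assume saturation: I_D = ½ k_p V_ov² = 0.5 × 4.704 × 0.55² = 0.711 mA, giving V_SD = V_DD − I_D R_D = 9.28 − 0.711 × 1.52 = 8.2 V.
V_SD = 8.2 V ≥ V_ov = 0.55 V, confirming saturation.

I_D = 0.711 mA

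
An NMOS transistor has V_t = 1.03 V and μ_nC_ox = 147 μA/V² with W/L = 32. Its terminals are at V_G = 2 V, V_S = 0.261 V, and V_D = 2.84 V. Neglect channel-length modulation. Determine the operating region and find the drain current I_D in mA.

Saturation; I_D = 1.18 mA

V_GS = V_G − V_S = 2 − 0.261 = 1.74 V; V_DS = V_D − V_S = 2.84 − 0.261 = 2.58 V.
k_n = μ_nC_ox · (W/L) = 4.704 mA/V².
V_ov = V_GS − V_t = 1.74 − 1.03 = 0.709 V.
Since V_DS = 2.58 V ≥ V_ov = 0.709 V, the device is in saturation.
I_D = ½ k_n V_ov² = 0.5 × 4.704 × 0.709² = 1.18 mA.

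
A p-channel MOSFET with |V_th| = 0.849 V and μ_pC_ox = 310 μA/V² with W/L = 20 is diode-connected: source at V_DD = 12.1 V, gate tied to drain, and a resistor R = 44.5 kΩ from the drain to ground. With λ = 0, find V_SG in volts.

V_SG = 1.13 V

With gate tied to drain, V_SG = V_SD ≥ V_SG − |V_th|, so the device is in saturation.
k_p = μ_pC_ox · (W/L) = 6.2 mA/V².
KCL at the drain: ½ k_p (V_SG − |V_th|)² = (V_DD − V_SG)/R.
Let x = V_SG − 0.849. Then 138 x² + x − 11.25 = 0, giving x = 0.282 V (positive root), so V_SG = 1.13 V.
I_D = (V_DD − V_SG)/R = (12.1 − 1.13) / 44.5 = 0.246 mA.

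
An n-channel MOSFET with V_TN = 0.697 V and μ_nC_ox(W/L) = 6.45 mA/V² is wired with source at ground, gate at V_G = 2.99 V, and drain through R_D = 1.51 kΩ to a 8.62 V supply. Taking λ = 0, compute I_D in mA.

V_GS = V_G = 2.99 V, so V_ov = 2.99 − 0.697 = 2.29 V.
Assume saturation: I_D = ½ k_n V_ov² = 0.5 × 6.45 × 2.29² = 17 mA, giving V_DS = V_DD − I_D R_D = 8.62 − 17 × 1.51 = -17 V.
But -17 V < V_ov = 2.29 V, so the device is actually in triode.
In triode I_D = k_n[V_ov V_DS − ½ V_DS²] and I_D = (V_DD − V_DS)/R_D. Equating: 4.87 V_DS² − 23.33 V_DS + 8.62 = 0, giving V_DS = 0.403 V (the root below V_ov).
I_D = (8.62 − 0.403) / 1.51 = 5.44 mA.

I_D = 5.44 mA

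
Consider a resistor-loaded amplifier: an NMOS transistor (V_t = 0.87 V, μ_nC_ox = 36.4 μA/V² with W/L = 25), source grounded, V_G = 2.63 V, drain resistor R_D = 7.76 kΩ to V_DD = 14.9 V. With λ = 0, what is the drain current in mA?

V_GS = V_G = 2.63 V, so V_ov = 2.63 − 0.87 = 1.76 V.
k_n = μ_nC_ox · (W/L) = 0.91 mA/V².
Assume saturation: I_D = ½ k_n V_ov² = 0.5 × 0.91 × 1.76² = 1.41 mA, giving V_DS = V_DD − I_D R_D = 14.9 − 1.41 × 7.76 = 3.96 V.
V_DS = 3.96 V ≥ V_ov = 1.76 V, confirming saturation.

I_D = 1.41 mA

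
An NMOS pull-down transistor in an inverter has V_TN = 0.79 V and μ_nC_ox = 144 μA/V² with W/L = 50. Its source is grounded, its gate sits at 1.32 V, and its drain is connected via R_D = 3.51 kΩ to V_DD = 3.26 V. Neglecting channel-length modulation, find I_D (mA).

V_GS = V_G = 1.32 V, so V_ov = 1.32 − 0.79 = 0.53 V.
k_n = μ_nC_ox · (W/L) = 7.2 mA/V².
Assume saturation: I_D = ½ k_n V_ov² = 0.5 × 7.2 × 0.53² = 1.01 mA, giving V_DS = V_DD − I_D R_D = 3.26 − 1.01 × 3.51 = -0.289 V.
But -0.289 V < V_ov = 0.53 V, so the device is actually in triode.
In triode I_D = k_n[V_ov V_DS − ½ V_DS²] and I_D = (V_DD − V_DS)/R_D. Equating: 12.6 V_DS² − 14.39 V_DS + 3.26 = 0, giving V_DS = 0.312 V (the root below V_ov).
I_D = (3.26 − 0.312) / 3.51 = 0.84 mA.

I_D = 0.840 mA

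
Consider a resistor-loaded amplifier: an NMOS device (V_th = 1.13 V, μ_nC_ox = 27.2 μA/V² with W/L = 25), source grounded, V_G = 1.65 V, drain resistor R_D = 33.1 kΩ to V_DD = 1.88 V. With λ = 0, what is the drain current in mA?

V_GS = V_G = 1.65 V, so V_ov = 1.65 − 1.13 = 0.52 V.
k_n = μ_nC_ox · (W/L) = 0.68 mA/V².
Assume saturation: I_D = ½ k_n V_ov² = 0.5 × 0.68 × 0.52² = 0.0919 mA, giving V_DS = V_DD − I_D R_D = 1.88 − 0.0919 × 33.1 = -1.16 V.
But -1.16 V < V_ov = 0.52 V, so the device is actually in triode.
In triode I_D = k_n[V_ov V_DS − ½ V_DS²] and I_D = (V_DD − V_DS)/R_D. Equating: 11.3 V_DS² − 12.7 V_DS + 1.88 = 0, giving V_DS = 0.175 V (the root below V_ov).
I_D = (1.88 − 0.175) / 33.1 = 0.0515 mA.

I_D = 0.0515 mA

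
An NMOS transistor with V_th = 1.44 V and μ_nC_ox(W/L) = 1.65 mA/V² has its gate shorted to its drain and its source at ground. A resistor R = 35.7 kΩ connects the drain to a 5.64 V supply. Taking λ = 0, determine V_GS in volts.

V_GS = 1.80 V

With gate tied to drain, V_GS = V_DS ≥ V_GS − V_th, so the device is in saturation.
KCL at the drain: ½ k_n (V_GS − V_th)² = (V_DD − V_GS)/R.
Let x = V_GS − 1.44. Then 29.5 x² + x − 4.2 = 0, giving x = 0.361 V (positive root), so V_GS = 1.8 V.
I_D = (V_DD − V_GS)/R = (5.64 − 1.8) / 35.7 = 0.108 mA.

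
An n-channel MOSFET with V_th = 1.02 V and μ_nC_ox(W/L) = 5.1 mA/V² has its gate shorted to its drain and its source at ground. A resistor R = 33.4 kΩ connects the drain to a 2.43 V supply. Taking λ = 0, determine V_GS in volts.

V_GS = 1.14 V

With gate tied to drain, V_GS = V_DS ≥ V_GS − V_th, so the device is in saturation.
KCL at the drain: ½ k_n (V_GS − V_th)² = (V_DD − V_GS)/R.
Let x = V_GS − 1.02. Then 85.2 x² + x − 1.41 = 0, giving x = 0.123 V (positive root), so V_GS = 1.14 V.
I_D = (V_DD − V_GS)/R = (2.43 − 1.14) / 33.4 = 0.0385 mA.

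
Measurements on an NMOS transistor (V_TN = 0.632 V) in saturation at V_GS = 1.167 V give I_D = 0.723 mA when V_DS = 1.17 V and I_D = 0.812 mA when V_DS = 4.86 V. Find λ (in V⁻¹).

λ = 0.0347 V⁻¹

With V_GS fixed, I_D ∝ (1 + λ V_DS) in saturation, so I_D2/I_D1 = (1 + λ V_DS2)/(1 + λ V_DS1).
0.812/0.723 = 1.123 = (1 + 4.86 λ)/(1 + 1.17 λ).
Solving: λ (I_D1 V_DS2 − I_D2 V_DS1) = I_D2 − I_D1, so λ = (0.812 − 0.723) / (0.723 × 4.86 − 0.812 × 1.17) = 0.089 / 2.56 = 0.0347 V⁻¹.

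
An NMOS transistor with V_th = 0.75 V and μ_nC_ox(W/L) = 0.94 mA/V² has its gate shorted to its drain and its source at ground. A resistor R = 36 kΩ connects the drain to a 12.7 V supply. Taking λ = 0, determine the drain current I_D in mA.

With gate tied to drain, V_GS = V_DS ≥ V_GS − V_th, so the device is in saturation.
KCL at the drain: ½ k_n (V_GS − V_th)² = (V_DD − V_GS)/R.
Let x = V_GS − 0.75. Then 16.9 x² + x − 11.95 = 0, giving x = 0.811 V (positive root), so V_GS = 1.56 V.
I_D = (V_DD − V_GS)/R = (12.7 − 1.56) / 36 = 0.309 mA.

I_D = 0.309 mA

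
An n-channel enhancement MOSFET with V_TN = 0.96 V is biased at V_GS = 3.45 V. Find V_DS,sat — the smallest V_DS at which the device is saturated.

The boundary between triode and saturation is V_DS = V_GS − V_TN = V_ov.
V_ov = 3.45 − 0.96 = 2.49 V.

V_DS,sat = 2.49 V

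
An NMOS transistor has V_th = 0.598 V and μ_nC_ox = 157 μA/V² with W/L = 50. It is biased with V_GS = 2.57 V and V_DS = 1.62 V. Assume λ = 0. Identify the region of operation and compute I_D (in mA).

k_n = μ_nC_ox · (W/L) = 7.85 mA/V².
V_ov = V_GS − V_th = 2.57 − 0.598 = 1.97 V.
Since V_DS = 1.62 V < V_ov = 1.97 V, the device is in the triode region.
I_D = k_n [V_ov · V_DS − ½ V_DS²] = 7.85 × [1.97 × 1.62 − 0.5 × 1.62²] = 14.8 mA.

Triode; I_D = 14.8 mA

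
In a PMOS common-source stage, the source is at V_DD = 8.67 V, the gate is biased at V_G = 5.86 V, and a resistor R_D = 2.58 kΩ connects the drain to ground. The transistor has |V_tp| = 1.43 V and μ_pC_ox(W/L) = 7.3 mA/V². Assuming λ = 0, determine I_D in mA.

I_D = 3.22 mA

V_SG = V_DD − V_G = 8.67 − 5.86 = 2.81 V, so V_ov = 2.81 − 1.43 = 1.38 V.
Assume saturation: I_D = ½ k_p V_ov² = 0.5 × 7.3 × 1.38² = 6.95 mA, giving V_SD = V_DD − I_D R_D = 8.67 − 6.95 × 2.58 = -9.26 V.
But -9.26 V < V_ov = 1.38 V, so the device is actually in triode.
In triode I_D = k_p[V_ov V_SD − ½ V_SD²] and I_D = (V_DD − V_SD)/R_D. Equating: 9.42 V_SD² − 26.99 V_SD + 8.67 = 0, giving V_SD = 0.369 V (the root below V_ov).
I_D = (8.67 − 0.369) / 2.58 = 3.22 mA.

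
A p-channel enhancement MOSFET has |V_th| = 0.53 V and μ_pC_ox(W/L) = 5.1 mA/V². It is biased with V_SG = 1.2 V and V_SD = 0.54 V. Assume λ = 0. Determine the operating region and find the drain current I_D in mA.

Triode; I_D = 1.10 mA

V_ov = V_SG − |V_th| = 1.2 − 0.53 = 0.67 V.
Since V_SD = 0.54 V < V_ov = 0.67 V, the device is in the triode region.
I_D = k_p [V_ov · V_SD − ½ V_SD²] = 5.1 × [0.67 × 0.54 − 0.5 × 0.54²] = 1.1 mA.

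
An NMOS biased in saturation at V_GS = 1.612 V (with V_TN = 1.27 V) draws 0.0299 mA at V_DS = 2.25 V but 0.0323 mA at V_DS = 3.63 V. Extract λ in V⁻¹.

With V_GS fixed, I_D ∝ (1 + λ V_DS) in saturation, so I_D2/I_D1 = (1 + λ V_DS2)/(1 + λ V_DS1).
0.0323/0.0299 = 1.08 = (1 + 3.63 λ)/(1 + 2.25 λ).
Solving: λ (I_D1 V_DS2 − I_D2 V_DS1) = I_D2 − I_D1, so λ = (0.0323 − 0.0299) / (0.0299 × 3.63 − 0.0323 × 2.25) = 0.0024 / 0.0359 = 0.0669 V⁻¹.

λ = 0.0669 V⁻¹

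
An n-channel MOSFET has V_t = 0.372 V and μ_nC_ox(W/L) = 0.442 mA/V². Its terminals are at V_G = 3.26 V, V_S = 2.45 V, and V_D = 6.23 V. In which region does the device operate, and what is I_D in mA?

V_GS = V_G − V_S = 3.26 − 2.45 = 0.81 V; V_DS = V_D − V_S = 6.23 − 2.45 = 3.78 V.
V_ov = V_GS − V_t = 0.81 − 0.372 = 0.438 V.
Since V_DS = 3.78 V ≥ V_ov = 0.438 V, the device is in saturation.
I_D = ½ k_n V_ov² = 0.5 × 0.442 × 0.438² = 0.0424 mA.

Saturation; I_D = 0.0424 mA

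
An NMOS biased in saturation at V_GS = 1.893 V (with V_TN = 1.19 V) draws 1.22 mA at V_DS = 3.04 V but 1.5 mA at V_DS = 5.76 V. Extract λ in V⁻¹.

λ = 0.113 V⁻¹

With V_GS fixed, I_D ∝ (1 + λ V_DS) in saturation, so I_D2/I_D1 = (1 + λ V_DS2)/(1 + λ V_DS1).
1.5/1.22 = 1.23 = (1 + 5.76 λ)/(1 + 3.04 λ).
Solving: λ (I_D1 V_DS2 − I_D2 V_DS1) = I_D2 − I_D1, so λ = (1.5 − 1.22) / (1.22 × 5.76 − 1.5 × 3.04) = 0.28 / 2.47 = 0.113 V⁻¹.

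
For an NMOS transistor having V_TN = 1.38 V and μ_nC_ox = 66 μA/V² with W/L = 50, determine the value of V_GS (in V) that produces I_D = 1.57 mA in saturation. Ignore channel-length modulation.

k_n = μ_nC_ox · (W/L) = 3.3 mA/V².
In saturation I_D = ½ k_n (V_GS − V_TN)², so V_GS − V_TN = √(2 I_D / k_n) = √(2 × 1.57 / 3.3) = 0.975 V.
V_GS = 1.38 + 0.975 = 2.36 V.

V_GS = 2.36 V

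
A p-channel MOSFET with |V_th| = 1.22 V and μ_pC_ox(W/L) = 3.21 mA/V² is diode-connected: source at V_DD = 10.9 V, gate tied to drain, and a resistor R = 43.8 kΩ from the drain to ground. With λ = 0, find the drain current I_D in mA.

With gate tied to drain, V_SG = V_SD ≥ V_SG − |V_th|, so the device is in saturation.
KCL at the drain: ½ k_p (V_SG − |V_th|)² = (V_DD − V_SG)/R.
Let x = V_SG − 1.22. Then 70.3 x² + x − 9.68 = 0, giving x = 0.364 V (positive root), so V_SG = 1.58 V.
I_D = (V_DD − V_SG)/R = (10.9 − 1.58) / 43.8 = 0.213 mA.

I_D = 0.213 mA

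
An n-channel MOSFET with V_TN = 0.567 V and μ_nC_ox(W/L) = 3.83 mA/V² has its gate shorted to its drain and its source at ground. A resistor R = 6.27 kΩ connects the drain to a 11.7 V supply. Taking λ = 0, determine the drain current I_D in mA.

With gate tied to drain, V_GS = V_DS ≥ V_GS − V_TN, so the device is in saturation.
KCL at the drain: ½ k_n (V_GS − V_TN)² = (V_DD − V_GS)/R.
Let x = V_GS − 0.567. Then 12 x² + x − 11.13 = 0, giving x = 0.922 V (positive root), so V_GS = 1.49 V.
I_D = (V_DD − V_GS)/R = (11.7 − 1.49) / 6.27 = 1.63 mA.

I_D = 1.63 mA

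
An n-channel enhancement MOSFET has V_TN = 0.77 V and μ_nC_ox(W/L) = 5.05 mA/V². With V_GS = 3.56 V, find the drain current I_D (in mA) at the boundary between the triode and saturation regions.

At the boundary V_DS = V_ov = V_GS − V_TN = 3.56 − 0.77 = 2.79 V.
I_D = ½ k_n V_ov² = 0.5 × 5.05 × 2.79² = 19.7 mA.

I_D = 19.7 mA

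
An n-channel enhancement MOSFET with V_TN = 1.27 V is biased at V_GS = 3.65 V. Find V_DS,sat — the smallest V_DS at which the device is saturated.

The boundary between triode and saturation is V_DS = V_GS − V_TN = V_ov.
V_ov = 3.65 − 1.27 = 2.38 V.

V_DS,sat = 2.38 V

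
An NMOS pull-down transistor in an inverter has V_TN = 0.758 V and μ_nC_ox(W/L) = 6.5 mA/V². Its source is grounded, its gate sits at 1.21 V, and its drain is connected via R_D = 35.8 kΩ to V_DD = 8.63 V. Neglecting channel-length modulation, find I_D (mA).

V_GS = V_G = 1.21 V, so V_ov = 1.21 − 0.758 = 0.452 V.
Assume saturation: I_D = ½ k_n V_ov² = 0.5 × 6.5 × 0.452² = 0.664 mA, giving V_DS = V_DD − I_D R_D = 8.63 − 0.664 × 35.8 = -15.1 V.
But -15.1 V < V_ov = 0.452 V, so the device is actually in triode.
In triode I_D = k_n[V_ov V_DS − ½ V_DS²] and I_D = (V_DD − V_DS)/R_D. Equating: 116 V_DS² − 106.2 V_DS + 8.63 = 0, giving V_DS = 0.0902 V (the root below V_ov).
I_D = (8.63 − 0.0902) / 35.8 = 0.239 mA.

I_D = 0.239 mA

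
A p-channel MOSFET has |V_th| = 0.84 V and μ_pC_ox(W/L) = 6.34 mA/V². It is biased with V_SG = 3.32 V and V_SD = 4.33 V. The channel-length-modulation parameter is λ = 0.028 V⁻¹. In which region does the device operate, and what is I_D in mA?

V_ov = V_SG − |V_th| = 3.32 − 0.84 = 2.48 V.
Since V_SD = 4.33 V ≥ V_ov = 2.48 V, the device is in saturation.
I_D = ½ k_p V_ov² (1 + λ V_SD) = 0.5 × 6.34 × 2.48² × (1 + 0.028 × 4.33) = 21.9 mA.

Saturation; I_D = 21.9 mA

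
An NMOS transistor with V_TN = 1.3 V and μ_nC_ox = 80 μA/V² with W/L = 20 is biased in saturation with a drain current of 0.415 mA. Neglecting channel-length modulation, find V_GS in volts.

V_GS = 2.02 V

k_n = μ_nC_ox · (W/L) = 1.6 mA/V².
In saturation I_D = ½ k_n (V_GS − V_TN)², so V_GS − V_TN = √(2 I_D / k_n) = √(2 × 0.415 / 1.6) = 0.72 V.
V_GS = 1.3 + 0.72 = 2.02 V.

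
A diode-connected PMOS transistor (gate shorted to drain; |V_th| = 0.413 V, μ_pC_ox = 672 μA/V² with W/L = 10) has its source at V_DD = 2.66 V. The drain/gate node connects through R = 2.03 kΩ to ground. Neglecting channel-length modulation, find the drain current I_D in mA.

I_D = 0.858 mA

With gate tied to drain, V_SG = V_SD ≥ V_SG − |V_th|, so the device is in saturation.
k_p = μ_pC_ox · (W/L) = 6.72 mA/V².
KCL at the drain: ½ k_p (V_SG − |V_th|)² = (V_DD − V_SG)/R.
Let x = V_SG − 0.413. Then 6.82 x² + x − 2.247 = 0, giving x = 0.505 V (positive root), so V_SG = 0.918 V.
I_D = (V_DD − V_SG)/R = (2.66 − 0.918) / 2.03 = 0.858 mA.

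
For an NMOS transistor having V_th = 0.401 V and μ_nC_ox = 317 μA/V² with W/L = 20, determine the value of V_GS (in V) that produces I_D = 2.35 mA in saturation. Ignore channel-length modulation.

k_n = μ_nC_ox · (W/L) = 6.34 mA/V².
In saturation I_D = ½ k_n (V_GS − V_th)², so V_GS − V_th = √(2 I_D / k_n) = √(2 × 2.35 / 6.34) = 0.861 V.
V_GS = 0.401 + 0.861 = 1.26 V.

V_GS = 1.26 V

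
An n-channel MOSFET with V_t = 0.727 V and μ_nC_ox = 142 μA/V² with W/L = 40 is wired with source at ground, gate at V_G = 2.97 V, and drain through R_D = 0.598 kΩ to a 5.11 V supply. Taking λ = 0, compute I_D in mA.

I_D = 7.40 mA

V_GS = V_G = 2.97 V, so V_ov = 2.97 − 0.727 = 2.24 V.
k_n = μ_nC_ox · (W/L) = 5.68 mA/V².
Assume saturation: I_D = ½ k_n V_ov² = 0.5 × 5.68 × 2.24² = 14.3 mA, giving V_DS = V_DD − I_D R_D = 5.11 − 14.3 × 0.598 = -3.43 V.
But -3.43 V < V_ov = 2.24 V, so the device is actually in triode.
In triode I_D = k_n[V_ov V_DS − ½ V_DS²] and I_D = (V_DD − V_DS)/R_D. Equating: 1.7 V_DS² − 8.619 V_DS + 5.11 = 0, giving V_DS = 0.685 V (the root below V_ov).
I_D = (5.11 − 0.685) / 0.598 = 7.4 mA.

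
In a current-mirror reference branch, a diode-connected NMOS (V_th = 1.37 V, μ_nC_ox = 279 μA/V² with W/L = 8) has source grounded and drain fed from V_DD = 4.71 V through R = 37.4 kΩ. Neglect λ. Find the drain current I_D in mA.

I_D = 0.0821 mA

With gate tied to drain, V_GS = V_DS ≥ V_GS − V_th, so the device is in saturation.
k_n = μ_nC_ox · (W/L) = 2.232 mA/V².
KCL at the drain: ½ k_n (V_GS − V_th)² = (V_DD − V_GS)/R.
Let x = V_GS − 1.37. Then 41.7 x² + x − 3.34 = 0, giving x = 0.271 V (positive root), so V_GS = 1.64 V.
I_D = (V_DD − V_GS)/R = (4.71 − 1.64) / 37.4 = 0.0821 mA.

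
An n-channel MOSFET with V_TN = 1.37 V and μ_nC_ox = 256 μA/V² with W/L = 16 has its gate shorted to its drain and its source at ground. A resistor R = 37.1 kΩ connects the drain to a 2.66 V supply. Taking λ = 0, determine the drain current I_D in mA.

I_D = 0.0314 mA

With gate tied to drain, V_GS = V_DS ≥ V_GS − V_TN, so the device is in saturation.
k_n = μ_nC_ox · (W/L) = 4.096 mA/V².
KCL at the drain: ½ k_n (V_GS − V_TN)² = (V_DD − V_GS)/R.
Let x = V_GS − 1.37. Then 76 x² + x − 1.29 = 0, giving x = 0.124 V (positive root), so V_GS = 1.49 V.
I_D = (V_DD − V_GS)/R = (2.66 − 1.49) / 37.1 = 0.0314 mA.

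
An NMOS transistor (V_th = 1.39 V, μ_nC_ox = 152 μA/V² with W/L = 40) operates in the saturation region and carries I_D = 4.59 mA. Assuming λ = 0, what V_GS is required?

k_n = μ_nC_ox · (W/L) = 6.08 mA/V².
In saturation I_D = ½ k_n (V_GS − V_th)², so V_GS − V_th = √(2 I_D / k_n) = √(2 × 4.59 / 6.08) = 1.23 V.
V_GS = 1.39 + 1.23 = 2.62 V.

V_GS = 2.62 V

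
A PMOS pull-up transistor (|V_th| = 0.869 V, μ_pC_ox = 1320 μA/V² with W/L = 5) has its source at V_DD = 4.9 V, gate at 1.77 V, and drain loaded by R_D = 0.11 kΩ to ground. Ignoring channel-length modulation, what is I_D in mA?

V_SG = V_DD − V_G = 4.9 − 1.77 = 3.13 V, so V_ov = 3.13 − 0.869 = 2.26 V.
k_p = μ_pC_ox · (W/L) = 6.6 mA/V².
Assume saturation: I_D = ½ k_p V_ov² = 0.5 × 6.6 × 2.26² = 16.9 mA, giving V_SD = V_DD − I_D R_D = 4.9 − 16.9 × 0.11 = 3.04 V.
V_SD = 3.04 V ≥ V_ov = 2.26 V, confirming saturation.

I_D = 16.9 mA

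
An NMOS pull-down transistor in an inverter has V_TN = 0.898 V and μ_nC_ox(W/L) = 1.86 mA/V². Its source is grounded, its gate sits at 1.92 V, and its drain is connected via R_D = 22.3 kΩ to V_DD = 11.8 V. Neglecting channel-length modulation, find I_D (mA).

V_GS = V_G = 1.92 V, so V_ov = 1.92 − 0.898 = 1.02 V.
Assume saturation: I_D = ½ k_n V_ov² = 0.5 × 1.86 × 1.02² = 0.971 mA, giving V_DS = V_DD − I_D R_D = 11.8 − 0.971 × 22.3 = -9.86 V.
But -9.86 V < V_ov = 1.02 V, so the device is actually in triode.
In triode I_D = k_n[V_ov V_DS − ½ V_DS²] and I_D = (V_DD − V_DS)/R_D. Equating: 20.7 V_DS² − 43.39 V_DS + 11.8 = 0, giving V_DS = 0.321 V (the root below V_ov).
I_D = (11.8 − 0.321) / 22.3 = 0.515 mA.

I_D = 0.515 mA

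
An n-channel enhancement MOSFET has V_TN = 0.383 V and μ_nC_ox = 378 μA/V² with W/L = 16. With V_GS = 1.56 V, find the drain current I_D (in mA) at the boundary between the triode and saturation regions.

I_D = 4.19 mA

At the boundary V_DS = V_ov = V_GS − V_TN = 1.56 − 0.383 = 1.18 V.
k_n = μ_nC_ox · (W/L) = 6.048 mA/V².
I_D = ½ k_n V_ov² = 0.5 × 6.048 × 1.18² = 4.19 mA.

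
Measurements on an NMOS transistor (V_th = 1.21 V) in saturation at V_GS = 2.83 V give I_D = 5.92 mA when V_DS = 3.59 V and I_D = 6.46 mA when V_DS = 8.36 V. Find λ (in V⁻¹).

With V_GS fixed, I_D ∝ (1 + λ V_DS) in saturation, so I_D2/I_D1 = (1 + λ V_DS2)/(1 + λ V_DS1).
6.46/5.92 = 1.091 = (1 + 8.36 λ)/(1 + 3.59 λ).
Solving: λ (I_D1 V_DS2 − I_D2 V_DS1) = I_D2 − I_D1, so λ = (6.46 − 5.92) / (5.92 × 8.36 − 6.46 × 3.59) = 0.54 / 26.3 = 0.0205 V⁻¹.

λ = 0.0205 V⁻¹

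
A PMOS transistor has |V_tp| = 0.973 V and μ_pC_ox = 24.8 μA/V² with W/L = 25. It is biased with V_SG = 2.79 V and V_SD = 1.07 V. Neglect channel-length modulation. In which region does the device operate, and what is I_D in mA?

Triode; I_D = 0.850 mA

k_p = μ_pC_ox · (W/L) = 0.62 mA/V².
V_ov = V_SG − |V_tp| = 2.79 − 0.973 = 1.82 V.
Since V_SD = 1.07 V < V_ov = 1.82 V, the device is in the triode region.
I_D = k_p [V_ov · V_SD − ½ V_SD²] = 0.62 × [1.82 × 1.07 − 0.5 × 1.07²] = 0.85 mA.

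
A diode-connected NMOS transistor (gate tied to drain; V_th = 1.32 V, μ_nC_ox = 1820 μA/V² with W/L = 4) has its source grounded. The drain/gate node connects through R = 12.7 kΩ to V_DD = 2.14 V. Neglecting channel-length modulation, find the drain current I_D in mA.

I_D = 0.0549 mA

With gate tied to drain, V_GS = V_DS ≥ V_GS − V_th, so the device is in saturation.
k_n = μ_nC_ox · (W/L) = 7.28 mA/V².
KCL at the drain: ½ k_n (V_GS − V_th)² = (V_DD − V_GS)/R.
Let x = V_GS − 1.32. Then 46.2 x² + x − 0.82 = 0, giving x = 0.123 V (positive root), so V_GS = 1.44 V.
I_D = (V_DD − V_GS)/R = (2.14 − 1.44) / 12.7 = 0.0549 mA.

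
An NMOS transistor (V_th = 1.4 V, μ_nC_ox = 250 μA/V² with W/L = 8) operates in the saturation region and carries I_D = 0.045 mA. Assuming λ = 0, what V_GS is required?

V_GS = 1.61 V

k_n = μ_nC_ox · (W/L) = 2 mA/V².
In saturation I_D = ½ k_n (V_GS − V_th)², so V_GS − V_th = √(2 I_D / k_n) = √(2 × 0.045 / 2) = 0.212 V.
V_GS = 1.4 + 0.212 = 1.61 V.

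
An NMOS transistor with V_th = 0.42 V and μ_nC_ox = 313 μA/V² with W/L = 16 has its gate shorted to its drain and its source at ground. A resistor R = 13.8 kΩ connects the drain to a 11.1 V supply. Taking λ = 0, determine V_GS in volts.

With gate tied to drain, V_GS = V_DS ≥ V_GS − V_th, so the device is in saturation.
k_n = μ_nC_ox · (W/L) = 5.008 mA/V².
KCL at the drain: ½ k_n (V_GS − V_th)² = (V_DD − V_GS)/R.
Let x = V_GS − 0.42. Then 34.6 x² + x − 10.68 = 0, giving x = 0.542 V (positive root), so V_GS = 0.962 V.
I_D = (V_DD − V_GS)/R = (11.1 − 0.962) / 13.8 = 0.735 mA.

V_GS = 0.962 V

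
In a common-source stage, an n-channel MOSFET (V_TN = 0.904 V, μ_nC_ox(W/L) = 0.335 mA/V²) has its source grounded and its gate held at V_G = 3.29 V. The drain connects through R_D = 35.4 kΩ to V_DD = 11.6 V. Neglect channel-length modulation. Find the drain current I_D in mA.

V_GS = V_G = 3.29 V, so V_ov = 3.29 − 0.904 = 2.39 V.
Assume saturation: I_D = ½ k_n V_ov² = 0.5 × 0.335 × 2.39² = 0.954 mA, giving V_DS = V_DD − I_D R_D = 11.6 − 0.954 × 35.4 = -22.2 V.
But -22.2 V < V_ov = 2.39 V, so the device is actually in triode.
In triode I_D = k_n[V_ov V_DS − ½ V_DS²] and I_D = (V_DD − V_DS)/R_D. Equating: 5.93 V_DS² − 29.3 V_DS + 11.6 = 0, giving V_DS = 0.434 V (the root below V_ov).
I_D = (11.6 − 0.434) / 35.4 = 0.315 mA.

I_D = 0.315 mA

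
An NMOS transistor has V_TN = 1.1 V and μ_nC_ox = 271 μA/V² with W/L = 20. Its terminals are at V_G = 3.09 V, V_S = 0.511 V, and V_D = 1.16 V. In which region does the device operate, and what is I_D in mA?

Triode; I_D = 4.06 mA

V_GS = V_G − V_S = 3.09 − 0.511 = 2.58 V; V_DS = V_D − V_S = 1.16 − 0.511 = 0.649 V.
k_n = μ_nC_ox · (W/L) = 5.42 mA/V².
V_ov = V_GS − V_TN = 2.58 − 1.1 = 1.48 V.
Since V_DS = 0.649 V < V_ov = 1.48 V, the device is in the triode region.
I_D = k_n [V_ov · V_DS − ½ V_DS²] = 5.42 × [1.48 × 0.649 − 0.5 × 0.649²] = 4.06 mA.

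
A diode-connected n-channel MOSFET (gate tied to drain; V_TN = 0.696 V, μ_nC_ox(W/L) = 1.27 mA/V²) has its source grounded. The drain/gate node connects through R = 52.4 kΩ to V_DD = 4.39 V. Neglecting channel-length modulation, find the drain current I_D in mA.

With gate tied to drain, V_GS = V_DS ≥ V_GS − V_TN, so the device is in saturation.
KCL at the drain: ½ k_n (V_GS − V_TN)² = (V_DD − V_GS)/R.
Let x = V_GS − 0.696. Then 33.3 x² + x − 3.694 = 0, giving x = 0.319 V (positive root), so V_GS = 1.01 V.
I_D = (V_DD − V_GS)/R = (4.39 − 1.01) / 52.4 = 0.0644 mA.

I_D = 0.0644 mA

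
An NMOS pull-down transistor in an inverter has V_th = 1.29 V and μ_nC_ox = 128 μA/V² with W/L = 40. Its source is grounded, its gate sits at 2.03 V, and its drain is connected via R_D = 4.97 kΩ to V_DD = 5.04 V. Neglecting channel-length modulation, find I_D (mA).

I_D = 0.950 mA

V_GS = V_G = 2.03 V, so V_ov = 2.03 − 1.29 = 0.74 V.
k_n = μ_nC_ox · (W/L) = 5.12 mA/V².
Assume saturation: I_D = ½ k_n V_ov² = 0.5 × 5.12 × 0.74² = 1.4 mA, giving V_DS = V_DD − I_D R_D = 5.04 − 1.4 × 4.97 = -1.93 V.
But -1.93 V < V_ov = 0.74 V, so the device is actually in triode.
In triode I_D = k_n[V_ov V_DS − ½ V_DS²] and I_D = (V_DD − V_DS)/R_D. Equating: 12.7 V_DS² − 19.83 V_DS + 5.04 = 0, giving V_DS = 0.32 V (the root below V_ov).
I_D = (5.04 − 0.32) / 4.97 = 0.95 mA.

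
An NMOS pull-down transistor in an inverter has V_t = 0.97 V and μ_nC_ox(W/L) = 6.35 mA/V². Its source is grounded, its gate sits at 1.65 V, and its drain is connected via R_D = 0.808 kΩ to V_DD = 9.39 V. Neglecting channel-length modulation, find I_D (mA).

I_D = 1.47 mA

V_GS = V_G = 1.65 V, so V_ov = 1.65 − 0.97 = 0.68 V.
Assume saturation: I_D = ½ k_n V_ov² = 0.5 × 6.35 × 0.68² = 1.47 mA, giving V_DS = V_DD − I_D R_D = 9.39 − 1.47 × 0.808 = 8.2 V.
V_DS = 8.2 V ≥ V_ov = 0.68 V, confirming saturation.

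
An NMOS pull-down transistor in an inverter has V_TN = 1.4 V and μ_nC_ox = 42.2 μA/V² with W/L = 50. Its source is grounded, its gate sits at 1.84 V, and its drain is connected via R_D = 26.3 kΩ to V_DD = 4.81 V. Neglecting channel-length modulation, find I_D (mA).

I_D = 0.173 mA

V_GS = V_G = 1.84 V, so V_ov = 1.84 − 1.4 = 0.44 V.
k_n = μ_nC_ox · (W/L) = 2.11 mA/V².
Assume saturation: I_D = ½ k_n V_ov² = 0.5 × 2.11 × 0.44² = 0.204 mA, giving V_DS = V_DD − I_D R_D = 4.81 − 0.204 × 26.3 = -0.562 V.
But -0.562 V < V_ov = 0.44 V, so the device is actually in triode.
In triode I_D = k_n[V_ov V_DS − ½ V_DS²] and I_D = (V_DD − V_DS)/R_D. Equating: 27.7 V_DS² − 25.42 V_DS + 4.81 = 0, giving V_DS = 0.267 V (the root below V_ov).
I_D = (4.81 − 0.267) / 26.3 = 0.173 mA.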